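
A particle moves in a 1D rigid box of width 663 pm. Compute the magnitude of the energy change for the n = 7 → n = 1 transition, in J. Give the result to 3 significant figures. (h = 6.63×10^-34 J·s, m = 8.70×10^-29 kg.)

|ΔE| = 6.90×10^-20 J

E_1 = h²/(8mL²) = 1.437×10^-21 J.
|ΔE| = |7² − 1²|·E_1 = 48·1.437×10^-21 J = 6.90×10^-20 J.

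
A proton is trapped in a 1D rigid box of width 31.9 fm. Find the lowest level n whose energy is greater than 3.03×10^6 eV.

E_1 = h²/(8m_pL²) = 3.224×10^-14 J = 2.012×10^5 eV.
Need n² > 3.03×10^6/2.012×10^5 = 15.06, i.e. n > 3.881.
The smallest integer satisfying this is n = 4.

n = 4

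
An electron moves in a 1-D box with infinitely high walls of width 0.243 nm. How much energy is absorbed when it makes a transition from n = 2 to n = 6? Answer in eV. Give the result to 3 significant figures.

|ΔE| = 204 eV

E_1 = h²/(8m_eL²) = 1.020×10^-18 J.
|ΔE| = |2² − 6²|·E_1 = 32·1.020×10^-18 J = 3.264×10^-17 J = 204 eV.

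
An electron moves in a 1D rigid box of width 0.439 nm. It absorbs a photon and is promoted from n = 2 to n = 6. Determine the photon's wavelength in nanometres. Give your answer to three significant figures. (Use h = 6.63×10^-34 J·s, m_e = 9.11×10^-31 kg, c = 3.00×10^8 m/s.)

E_1 = h²/(8m_eL²) = 3.130×10^-19 J, so ΔE = (6² − 2²)E_1 = 1.002×10^-17 J.
λ = hc/ΔE = (6.63×10^-34·3.00×10^8)/1.002×10^-17 = 1.99×10^-8 m = 19.9 nm.

λ = 19.9 nm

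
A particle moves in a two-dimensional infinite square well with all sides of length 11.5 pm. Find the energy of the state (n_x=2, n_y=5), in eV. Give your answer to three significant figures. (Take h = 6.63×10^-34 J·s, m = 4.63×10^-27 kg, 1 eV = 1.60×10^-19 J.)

For a 2D rectangular well E = (h²/8m)·Σ n_i²/L_i² = (6.63×10^-34)²/(8·4.63×10^-27) · [2²/(11.5 pm)² + 5²/(11.5 pm)²].
Evaluating gives E = 2.602×10^-18 J = 16.3 eV.

E = 16.3 eV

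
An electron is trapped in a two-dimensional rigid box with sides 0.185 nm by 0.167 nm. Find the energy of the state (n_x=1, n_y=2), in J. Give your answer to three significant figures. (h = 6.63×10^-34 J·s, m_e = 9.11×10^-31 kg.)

For a 2D rectangular well E = (h²/8m_e)·Σ n_i²/L_i² = (6.63×10^-34)²/(8·9.11×10^-31) · [1²/(0.185 nm)² + 2²/(0.167 nm)²].
Evaluating gives E = 1.04×10^-17 J.

E = 1.04×10^-17 J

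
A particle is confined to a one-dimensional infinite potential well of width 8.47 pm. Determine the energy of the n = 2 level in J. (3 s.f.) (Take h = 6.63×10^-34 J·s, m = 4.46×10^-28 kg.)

For an infinite well E_n = n²h²/(8mL²), so E_1 = h²/(8mL²) = (6.63×10^-34)²/(8·4.46×10^-28·(8.47×10^-12 m)²) = 1.717×10^-18 J.
Then E_2 = 2²·E_1 = 4·1.717×10^-18 J = 6.87×10^-18 J.

E_2 = 6.87×10^-18 J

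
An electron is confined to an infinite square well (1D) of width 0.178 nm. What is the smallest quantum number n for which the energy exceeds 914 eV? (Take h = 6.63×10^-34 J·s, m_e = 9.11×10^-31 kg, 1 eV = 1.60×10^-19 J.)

n = 9

E_1 = h²/(8m_eL²) = 1.904×10^-18 J = 11.90 eV.
Need n² > 914/11.90 = 76.81, i.e. n > 8.764.
The smallest integer satisfying this is n = 9.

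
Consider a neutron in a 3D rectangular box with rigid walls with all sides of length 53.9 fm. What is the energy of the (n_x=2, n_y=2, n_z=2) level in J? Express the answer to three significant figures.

E = 1.35×10^-13 J

For a 3D rectangular well E = (h²/8m_n)·Σ n_i²/L_i² = (6.626×10^-34)²/(8·1.675×10^-27) · [2²/(53.9 fm)² + 2²/(53.9 fm)² + 2²/(53.9 fm)²].
Evaluating gives E = 1.35×10^-13 J.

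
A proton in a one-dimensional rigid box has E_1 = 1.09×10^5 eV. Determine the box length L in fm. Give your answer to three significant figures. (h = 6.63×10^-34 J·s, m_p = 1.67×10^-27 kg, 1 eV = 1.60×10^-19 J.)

From E_n = n²h²/(8m_pL²), L = n·h/√(8m_pE_n).
E_1 = 1.09×10^5 eV = 1.744×10^-14 J, so L = 1·6.63×10^-34/√(8·1.67×10^-27·1.744×10^-14) = 4.34×10^-14 m = 43.4 fm.

L = 43.4 fm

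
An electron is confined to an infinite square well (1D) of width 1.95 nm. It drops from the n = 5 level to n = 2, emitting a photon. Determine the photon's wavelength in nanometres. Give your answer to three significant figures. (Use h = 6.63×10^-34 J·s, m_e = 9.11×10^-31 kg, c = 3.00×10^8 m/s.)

λ = 597 nm

E_1 = h²/(8m_eL²) = 1.586×10^-20 J, so ΔE = (5² − 2²)E_1 = 3.331×10^-19 J.
λ = hc/ΔE = (6.63×10^-34·3.00×10^8)/3.331×10^-19 = 5.97×10^-7 m = 597 nm.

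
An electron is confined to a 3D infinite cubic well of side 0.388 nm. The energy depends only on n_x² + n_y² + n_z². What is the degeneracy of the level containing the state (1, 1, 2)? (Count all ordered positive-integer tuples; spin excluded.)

The level has n_x² + n_y² + n_z² = 6. The ordered positive-integer solutions are (1, 1, 2), (1, 2, 1), (2, 1, 1).
That gives 3 states.

degeneracy = 3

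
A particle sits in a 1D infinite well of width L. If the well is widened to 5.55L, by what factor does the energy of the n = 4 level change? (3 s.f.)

0.0325

E_n ∝ 1/L², so the energy scales by 1/5.55² = 0.0325.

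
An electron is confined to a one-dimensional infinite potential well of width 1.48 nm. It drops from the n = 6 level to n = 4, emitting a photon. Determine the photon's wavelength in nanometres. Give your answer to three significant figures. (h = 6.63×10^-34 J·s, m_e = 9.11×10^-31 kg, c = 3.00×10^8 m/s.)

λ = 361 nm

E_1 = h²/(8m_eL²) = 2.754×10^-20 J, so ΔE = (6² − 4²)E_1 = 5.508×10^-19 J.
λ = hc/ΔE = (6.63×10^-34·3.00×10^8)/5.508×10^-19 = 3.61×10^-7 m = 361 nm.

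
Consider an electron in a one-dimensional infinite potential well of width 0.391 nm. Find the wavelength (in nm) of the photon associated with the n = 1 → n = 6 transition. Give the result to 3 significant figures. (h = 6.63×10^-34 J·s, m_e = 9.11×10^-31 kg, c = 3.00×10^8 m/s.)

λ = 14.4 nm

E_1 = h²/(8m_eL²) = 3.945×10^-19 J, so ΔE = (6² − 1²)E_1 = 1.381×10^-17 J.
λ = hc/ΔE = (6.63×10^-34·3.00×10^8)/1.381×10^-17 = 1.44×10^-8 m = 14.4 nm.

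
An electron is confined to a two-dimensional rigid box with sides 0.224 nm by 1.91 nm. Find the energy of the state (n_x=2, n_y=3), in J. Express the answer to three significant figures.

For a 2D rectangular well E = (h²/8m_e)·Σ n_i²/L_i² = (6.626×10^-34)²/(8·9.109×10^-31) · [2²/(0.224 nm)² + 3²/(1.91 nm)²].
Evaluating gives E = 4.95×10^-18 J.

E = 4.95×10^-18 J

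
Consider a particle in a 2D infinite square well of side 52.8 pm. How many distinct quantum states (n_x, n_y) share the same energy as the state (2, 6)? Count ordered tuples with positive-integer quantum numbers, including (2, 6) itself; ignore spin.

The level has n_x² + n_y² = 40. The ordered positive-integer solutions are (2, 6), (6, 2).
That gives 2 states.

degeneracy = 2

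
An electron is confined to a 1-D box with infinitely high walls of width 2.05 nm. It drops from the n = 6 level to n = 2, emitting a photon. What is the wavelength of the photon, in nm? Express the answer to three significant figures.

E_1 = h²/(8m_eL²) = 1.434×10^-20 J, so ΔE = (6² − 2²)E_1 = 4.589×10^-19 J.
λ = hc/ΔE = (6.626×10^-34·2.998×10^8)/4.589×10^-19 = 4.33×10^-7 m = 433 nm.

λ = 433 nm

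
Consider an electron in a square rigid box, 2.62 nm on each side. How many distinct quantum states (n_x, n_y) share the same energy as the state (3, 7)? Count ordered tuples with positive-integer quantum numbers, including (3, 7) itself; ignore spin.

The level has n_x² + n_y² = 58. The ordered positive-integer solutions are (3, 7), (7, 3).
That gives 2 states.

degeneracy = 2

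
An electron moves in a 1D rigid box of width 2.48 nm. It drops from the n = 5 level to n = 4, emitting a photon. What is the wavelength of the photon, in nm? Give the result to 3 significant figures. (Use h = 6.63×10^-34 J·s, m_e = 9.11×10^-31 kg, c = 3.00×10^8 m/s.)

E_1 = h²/(8m_eL²) = 9.807×10^-21 J, so ΔE = (5² − 4²)E_1 = 8.826×10^-20 J.
λ = hc/ΔE = (6.63×10^-34·3.00×10^8)/8.826×10^-20 = 2.25×10^-6 m = 2.25×10^3 nm.

λ = 2.25×10^3 nm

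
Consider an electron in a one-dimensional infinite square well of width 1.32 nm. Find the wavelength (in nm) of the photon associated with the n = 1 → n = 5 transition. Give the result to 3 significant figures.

λ = 239 nm

E_1 = h²/(8m_eL²) = 3.458×10^-20 J, so ΔE = (5² − 1²)E_1 = 8.299×10^-19 J.
λ = hc/ΔE = (6.626×10^-34·2.998×10^8)/8.299×10^-19 = 2.39×10^-7 m = 239 nm.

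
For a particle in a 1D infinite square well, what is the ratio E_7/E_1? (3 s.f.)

49.0

E_n ∝ n², so E_7/E_1 = 7²/1² = 49/1 = 49.0.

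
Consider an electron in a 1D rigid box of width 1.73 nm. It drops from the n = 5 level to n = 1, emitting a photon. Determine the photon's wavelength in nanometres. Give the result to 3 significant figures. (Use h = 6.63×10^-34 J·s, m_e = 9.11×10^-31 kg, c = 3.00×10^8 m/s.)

λ = 411 nm

E_1 = h²/(8m_eL²) = 2.015×10^-20 J, so ΔE = (5² − 1²)E_1 = 4.836×10^-19 J.
λ = hc/ΔE = (6.63×10^-34·3.00×10^8)/4.836×10^-19 = 4.11×10^-7 m = 411 nm.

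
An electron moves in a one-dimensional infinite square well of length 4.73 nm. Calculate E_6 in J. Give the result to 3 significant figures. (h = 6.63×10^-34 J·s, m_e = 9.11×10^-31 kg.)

E_6 = 9.71×10^-20 J

For an infinite well E_n = n²h²/(8m_eL²), so E_1 = h²/(8m_eL²) = (6.63×10^-34)²/(8·9.11×10^-31·(4.73×10^-9 m)²) = 2.696×10^-21 J.
Then E_6 = 6²·E_1 = 36·2.696×10^-21 J = 9.71×10^-20 J.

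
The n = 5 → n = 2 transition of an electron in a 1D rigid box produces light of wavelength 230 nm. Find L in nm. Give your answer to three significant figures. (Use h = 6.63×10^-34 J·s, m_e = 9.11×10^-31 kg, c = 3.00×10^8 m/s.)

L = 1.21 nm

The photon carries ΔE = hc/λ = 6.63×10^-34·3.00×10^8/2.30×10^-7 m = 8.648×10^-19 J.
Since ΔE = (5² − 2²)E_1, E_1 = 4.118×10^-20 J, and L = h/√(8m_eE_1) = 1.21×10^-9 m = 1.21 nm.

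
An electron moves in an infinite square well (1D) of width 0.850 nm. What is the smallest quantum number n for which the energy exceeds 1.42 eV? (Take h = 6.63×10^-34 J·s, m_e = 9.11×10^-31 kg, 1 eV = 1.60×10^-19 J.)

n = 2

E_1 = h²/(8m_eL²) = 8.348×10^-20 J = 0.5218 eV.
Need n² > 1.42/0.5218 = 2.721, i.e. n > 1.650.
The smallest integer satisfying this is n = 2.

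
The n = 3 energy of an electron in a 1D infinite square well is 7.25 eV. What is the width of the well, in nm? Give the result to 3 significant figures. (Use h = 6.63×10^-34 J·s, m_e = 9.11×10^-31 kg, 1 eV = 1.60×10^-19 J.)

L = 0.684 nm

From E_n = n²h²/(8m_eL²), L = n·h/√(8m_eE_n).
E_3 = 7.25 eV = 1.160×10^-18 J, so L = 3·6.63×10^-34/√(8·9.11×10^-31·1.160×10^-18) = 6.84×10^-10 m = 0.684 nm.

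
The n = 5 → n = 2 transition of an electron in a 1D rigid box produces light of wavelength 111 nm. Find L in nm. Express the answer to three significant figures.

The photon carries ΔE = hc/λ = 6.626×10^-34·2.998×10^8/1.11×10^-7 m = 1.790×10^-18 J.
Since ΔE = (5² − 2²)E_1, E_1 = 8.524×10^-20 J, and L = h/√(8m_eE_1) = 8.41×10^-10 m = 0.841 nm.

L = 0.841 nm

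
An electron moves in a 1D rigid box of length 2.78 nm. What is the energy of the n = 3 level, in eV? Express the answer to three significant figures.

For an infinite well E_n = n²h²/(8m_eL²), so E_1 = h²/(8m_eL²) = (6.626×10^-34)²/(8·9.109×10^-31·(2.78×10^-9 m)²) = 7.796×10^-21 J.
Then E_3 = 3²·E_1 = 9·7.796×10^-21 J = 7.016×10^-20 J.
Converting, E_3 = 7.016×10^-20 J / (1.602×10^-19 J/eV) = 0.438 eV.

E_3 = 0.438 eV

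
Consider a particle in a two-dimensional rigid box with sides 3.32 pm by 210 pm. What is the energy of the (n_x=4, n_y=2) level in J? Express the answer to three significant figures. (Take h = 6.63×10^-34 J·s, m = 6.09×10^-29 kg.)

For a 2D rectangular well E = (h²/8m)·Σ n_i²/L_i² = (6.63×10^-34)²/(8·6.09×10^-29) · [4²/(3.32 pm)² + 2²/(210 pm)²].
Evaluating gives E = 1.31×10^-15 J.

E = 1.31×10^-15 J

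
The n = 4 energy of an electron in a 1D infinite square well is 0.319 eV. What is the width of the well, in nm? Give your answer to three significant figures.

L = 4.34 nm

From E_n = n²h²/(8m_eL²), L = n·h/√(8m_eE_n).
E_4 = 0.319 eV = 5.110×10^-20 J, so L = 4·6.626×10^-34/√(8·9.109×10^-31·5.110×10^-20) = 4.34×10^-9 m = 4.34 nm.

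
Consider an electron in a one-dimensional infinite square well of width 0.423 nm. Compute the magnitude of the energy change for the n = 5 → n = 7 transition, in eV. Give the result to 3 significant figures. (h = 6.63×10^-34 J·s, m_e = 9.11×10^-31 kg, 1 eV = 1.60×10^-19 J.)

E_1 = h²/(8m_eL²) = 3.371×10^-19 J.
|ΔE| = |5² − 7²|·E_1 = 24·3.371×10^-19 J = 8.090×10^-18 J = 50.6 eV.

|ΔE| = 50.6 eV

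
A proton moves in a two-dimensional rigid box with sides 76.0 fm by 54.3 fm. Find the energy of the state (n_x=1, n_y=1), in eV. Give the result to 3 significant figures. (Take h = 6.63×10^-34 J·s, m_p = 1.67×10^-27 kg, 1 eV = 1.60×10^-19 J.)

For a 2D rectangular well E = (h²/8m_p)·Σ n_i²/L_i² = (6.63×10^-34)²/(8·1.67×10^-27) · [1²/(76.0 fm)² + 1²/(54.3 fm)²].
Evaluating gives E = 1.686×10^-14 J = 1.05×10^5 eV.

E = 1.05×10^5 eV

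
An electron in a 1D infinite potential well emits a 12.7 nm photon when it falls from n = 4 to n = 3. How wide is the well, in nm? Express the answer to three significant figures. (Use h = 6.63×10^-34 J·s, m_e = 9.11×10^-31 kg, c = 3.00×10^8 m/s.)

L = 0.164 nm

The photon carries ΔE = hc/λ = 6.63×10^-34·3.00×10^8/1.27×10^-8 m = 1.566×10^-17 J.
Since ΔE = (4² − 3²)E_1, E_1 = 2.237×10^-18 J, and L = h/√(8m_eE_1) = 1.64×10^-10 m = 0.164 nm.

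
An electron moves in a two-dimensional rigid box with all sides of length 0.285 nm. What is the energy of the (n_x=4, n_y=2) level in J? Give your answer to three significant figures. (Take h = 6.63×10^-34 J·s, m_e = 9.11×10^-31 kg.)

E = 1.49×10^-17 J

For a 2D rectangular well E = (h²/8m_e)·Σ n_i²/L_i² = (6.63×10^-34)²/(8·9.11×10^-31) · [4²/(0.285 nm)² + 2²/(0.285 nm)²].
Evaluating gives E = 1.49×10^-17 J.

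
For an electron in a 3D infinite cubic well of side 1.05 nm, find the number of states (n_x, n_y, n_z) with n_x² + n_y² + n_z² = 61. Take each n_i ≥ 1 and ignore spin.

The level has n_x² + n_y² + n_z² = 61. The ordered positive-integer solutions are (3, 4, 6), (3, 6, 4), (4, 3, 6), (4, 6, 3), (6, 3, 4), (6, 4, 3).
That gives 6 states.

degeneracy = 6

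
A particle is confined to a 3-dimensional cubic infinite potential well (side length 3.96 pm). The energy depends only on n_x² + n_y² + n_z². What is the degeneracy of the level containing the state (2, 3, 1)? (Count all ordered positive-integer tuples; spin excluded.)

degeneracy = 6

The level has n_x² + n_y² + n_z² = 14. The ordered positive-integer solutions are (1, 2, 3), (1, 3, 2), (2, 1, 3), (2, 3, 1), (3, 1, 2), (3, 2, 1).
That gives 6 states.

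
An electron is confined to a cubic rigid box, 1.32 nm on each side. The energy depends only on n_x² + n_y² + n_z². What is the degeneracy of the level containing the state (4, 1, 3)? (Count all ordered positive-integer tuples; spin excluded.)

degeneracy = 6

The level has n_x² + n_y² + n_z² = 26. The ordered positive-integer solutions are (1, 3, 4), (1, 4, 3), (3, 1, 4), (3, 4, 1), (4, 1, 3), (4, 3, 1).
That gives 6 states.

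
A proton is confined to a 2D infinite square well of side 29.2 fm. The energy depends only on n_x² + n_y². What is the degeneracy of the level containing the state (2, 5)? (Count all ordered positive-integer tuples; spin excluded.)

degeneracy = 2

The level has n_x² + n_y² = 29. The ordered positive-integer solutions are (2, 5), (5, 2).
That gives 2 states.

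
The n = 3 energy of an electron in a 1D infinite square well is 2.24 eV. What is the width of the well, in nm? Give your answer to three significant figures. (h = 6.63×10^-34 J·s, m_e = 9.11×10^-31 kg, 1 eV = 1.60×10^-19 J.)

L = 1.23 nm

From E_n = n²h²/(8m_eL²), L = n·h/√(8m_eE_n).
E_3 = 2.24 eV = 3.584×10^-19 J, so L = 3·6.63×10^-34/√(8·9.11×10^-31·3.584×10^-19) = 1.23×10^-9 m = 1.23 nm.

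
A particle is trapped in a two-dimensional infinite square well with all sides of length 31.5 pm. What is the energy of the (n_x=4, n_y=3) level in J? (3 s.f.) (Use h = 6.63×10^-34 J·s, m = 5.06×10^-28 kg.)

E = 2.74×10^-18 J

For a 2D rectangular well E = (h²/8m)·Σ n_i²/L_i² = (6.63×10^-34)²/(8·5.06×10^-28) · [4²/(31.5 pm)² + 3²/(31.5 pm)²].
Evaluating gives E = 2.74×10^-18 J.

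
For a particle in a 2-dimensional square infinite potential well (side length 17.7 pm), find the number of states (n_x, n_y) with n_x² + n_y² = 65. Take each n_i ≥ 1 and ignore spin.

degeneracy = 4

The level has n_x² + n_y² = 65. The ordered positive-integer solutions are (1, 8), (4, 7), (7, 4), (8, 1).
That gives 4 states.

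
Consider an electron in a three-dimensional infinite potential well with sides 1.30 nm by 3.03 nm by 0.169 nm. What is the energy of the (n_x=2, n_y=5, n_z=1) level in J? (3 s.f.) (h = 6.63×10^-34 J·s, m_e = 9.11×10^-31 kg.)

For a 3D rectangular well E = (h²/8m_e)·Σ n_i²/L_i² = (6.63×10^-34)²/(8·9.11×10^-31) · [2²/(1.30 nm)² + 5²/(3.03 nm)² + 1²/(0.169 nm)²].
Evaluating gives E = 2.42×10^-18 J.

E = 2.42×10^-18 J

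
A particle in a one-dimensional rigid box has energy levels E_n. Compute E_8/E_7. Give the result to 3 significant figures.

E_n ∝ n², so E_8/E_7 = 8²/7² = 64/49 = 1.31.

1.31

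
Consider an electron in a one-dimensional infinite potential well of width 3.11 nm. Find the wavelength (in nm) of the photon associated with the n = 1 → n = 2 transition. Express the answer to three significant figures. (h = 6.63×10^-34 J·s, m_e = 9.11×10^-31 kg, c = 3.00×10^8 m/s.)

E_1 = h²/(8m_eL²) = 6.236×10^-21 J, so ΔE = (2² − 1²)E_1 = 1.871×10^-20 J.
λ = hc/ΔE = (6.63×10^-34·3.00×10^8)/1.871×10^-20 = 1.06×10^-5 m = 1.06×10^4 nm.

λ = 1.06×10^4 nm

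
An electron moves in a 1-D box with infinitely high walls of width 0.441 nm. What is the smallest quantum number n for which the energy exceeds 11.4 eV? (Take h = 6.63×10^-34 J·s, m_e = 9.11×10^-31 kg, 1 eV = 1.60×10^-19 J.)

n = 3

E_1 = h²/(8m_eL²) = 3.101×10^-19 J = 1.938 eV.
Need n² > 11.4/1.938 = 5.882, i.e. n > 2.425.
The smallest integer satisfying this is n = 3.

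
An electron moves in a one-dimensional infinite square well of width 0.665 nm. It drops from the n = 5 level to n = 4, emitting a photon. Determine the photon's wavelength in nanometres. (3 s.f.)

λ = 162 nm

E_1 = h²/(8m_eL²) = 1.362×10^-19 J, so ΔE = (5² − 4²)E_1 = 1.226×10^-18 J.
λ = hc/ΔE = (6.626×10^-34·2.998×10^8)/1.226×10^-18 = 1.62×10^-7 m = 162 nm.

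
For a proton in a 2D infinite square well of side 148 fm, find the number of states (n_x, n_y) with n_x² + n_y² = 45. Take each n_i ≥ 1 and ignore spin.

The level has n_x² + n_y² = 45. The ordered positive-integer solutions are (3, 6), (6, 3).
That gives 2 states.

degeneracy = 2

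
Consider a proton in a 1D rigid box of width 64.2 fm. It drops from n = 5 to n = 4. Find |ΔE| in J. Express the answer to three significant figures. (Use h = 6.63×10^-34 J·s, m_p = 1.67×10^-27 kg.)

|ΔE| = 7.18×10^-14 J

E_1 = h²/(8m_pL²) = 7.983×10^-15 J.
|ΔE| = |5² − 4²|·E_1 = 9·7.983×10^-15 J = 7.18×10^-14 J.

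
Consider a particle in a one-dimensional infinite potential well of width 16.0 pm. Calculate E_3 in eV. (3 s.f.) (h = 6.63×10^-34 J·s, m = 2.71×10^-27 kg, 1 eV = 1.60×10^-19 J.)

E_3 = 4.46 eV

For an infinite well E_n = n²h²/(8mL²), so E_1 = h²/(8mL²) = (6.63×10^-34)²/(8·2.71×10^-27·(1.60×10^-11 m)²) = 7.920×10^-20 J.
Then E_3 = 3²·E_1 = 9·7.920×10^-20 J = 7.128×10^-19 J.
Converting, E_3 = 7.128×10^-19 J / (1.60×10^-19 J/eV) = 4.46 eV.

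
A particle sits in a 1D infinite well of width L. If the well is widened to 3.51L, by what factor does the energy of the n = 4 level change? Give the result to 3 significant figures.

0.0812

E_n ∝ 1/L², so the energy scales by 1/3.51² = 0.0812.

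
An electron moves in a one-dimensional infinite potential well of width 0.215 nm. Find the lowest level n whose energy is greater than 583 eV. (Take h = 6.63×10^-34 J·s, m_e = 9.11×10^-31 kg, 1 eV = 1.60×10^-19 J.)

E_1 = h²/(8m_eL²) = 1.305×10^-18 J = 8.156 eV.
Need n² > 583/8.156 = 71.48, i.e. n > 8.455.
The smallest integer satisfying this is n = 9.

n = 9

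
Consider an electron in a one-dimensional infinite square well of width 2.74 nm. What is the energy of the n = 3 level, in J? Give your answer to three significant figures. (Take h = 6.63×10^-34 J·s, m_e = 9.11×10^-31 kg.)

For an infinite well E_n = n²h²/(8m_eL²), so E_1 = h²/(8m_eL²) = (6.63×10^-34)²/(8·9.11×10^-31·(2.74×10^-9 m)²) = 8.034×10^-21 J.
Then E_3 = 3²·E_1 = 9·8.034×10^-21 J = 7.23×10^-20 J.

E_3 = 7.23×10^-20 J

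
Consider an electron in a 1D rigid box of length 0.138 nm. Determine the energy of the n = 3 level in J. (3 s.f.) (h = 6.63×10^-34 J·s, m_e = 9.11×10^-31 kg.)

E_3 = 2.85×10^-17 J

For an infinite well E_n = n²h²/(8m_eL²), so E_1 = h²/(8m_eL²) = (6.63×10^-34)²/(8·9.11×10^-31·(1.38×10^-10 m)²) = 3.167×10^-18 J.
Then E_3 = 3²·E_1 = 9·3.167×10^-18 J = 2.85×10^-17 J.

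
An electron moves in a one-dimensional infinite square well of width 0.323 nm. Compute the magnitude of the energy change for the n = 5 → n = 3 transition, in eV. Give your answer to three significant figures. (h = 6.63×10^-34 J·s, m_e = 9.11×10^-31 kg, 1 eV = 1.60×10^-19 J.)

|ΔE| = 57.8 eV

E_1 = h²/(8m_eL²) = 5.781×10^-19 J.
|ΔE| = |5² − 3²|·E_1 = 16·5.781×10^-19 J = 9.250×10^-18 J = 57.8 eV.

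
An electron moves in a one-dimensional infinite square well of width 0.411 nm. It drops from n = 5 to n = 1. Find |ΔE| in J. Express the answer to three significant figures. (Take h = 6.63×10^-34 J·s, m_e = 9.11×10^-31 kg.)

|ΔE| = 8.57×10^-18 J

E_1 = h²/(8m_eL²) = 3.571×10^-19 J.
|ΔE| = |5² − 1²|·E_1 = 24·3.571×10^-19 J = 8.57×10^-18 J.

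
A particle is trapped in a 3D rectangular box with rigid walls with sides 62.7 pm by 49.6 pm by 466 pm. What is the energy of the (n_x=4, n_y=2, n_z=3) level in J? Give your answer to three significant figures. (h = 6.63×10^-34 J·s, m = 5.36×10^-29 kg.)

For a 3D rectangular well E = (h²/8m)·Σ n_i²/L_i² = (6.63×10^-34)²/(8·5.36×10^-29) · [4²/(62.7 pm)² + 2²/(49.6 pm)² + 3²/(466 pm)²].
Evaluating gives E = 5.88×10^-18 J.

E = 5.88×10^-18 J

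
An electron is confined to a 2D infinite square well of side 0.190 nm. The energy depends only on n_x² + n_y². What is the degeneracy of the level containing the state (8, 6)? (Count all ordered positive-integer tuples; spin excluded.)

degeneracy = 2

The level has n_x² + n_y² = 100. The ordered positive-integer solutions are (6, 8), (8, 6).
That gives 2 states.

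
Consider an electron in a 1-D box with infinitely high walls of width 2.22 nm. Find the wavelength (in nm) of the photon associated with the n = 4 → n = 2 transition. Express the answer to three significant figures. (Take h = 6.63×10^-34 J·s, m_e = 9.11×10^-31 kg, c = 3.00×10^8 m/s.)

λ = 1.35×10^3 nm

E_1 = h²/(8m_eL²) = 1.224×10^-20 J, so ΔE = (4² − 2²)E_1 = 1.469×10^-19 J.
λ = hc/ΔE = (6.63×10^-34·3.00×10^8)/1.469×10^-19 = 1.35×10^-6 m = 1.35×10^3 nm.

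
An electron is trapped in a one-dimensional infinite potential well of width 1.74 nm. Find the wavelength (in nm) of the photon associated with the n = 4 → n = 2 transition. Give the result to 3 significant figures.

λ = 832 nm

E_1 = h²/(8m_eL²) = 1.990×10^-20 J, so ΔE = (4² − 2²)E_1 = 2.388×10^-19 J.
λ = hc/ΔE = (6.626×10^-34·2.998×10^8)/2.388×10^-19 = 8.32×10^-7 m = 832 nm.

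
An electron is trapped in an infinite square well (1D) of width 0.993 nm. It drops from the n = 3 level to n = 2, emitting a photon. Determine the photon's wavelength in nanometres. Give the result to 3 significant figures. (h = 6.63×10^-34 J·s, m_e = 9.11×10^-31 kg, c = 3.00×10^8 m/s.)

E_1 = h²/(8m_eL²) = 6.117×10^-20 J, so ΔE = (3² − 2²)E_1 = 3.058×10^-19 J.
λ = hc/ΔE = (6.63×10^-34·3.00×10^8)/3.058×10^-19 = 6.50×10^-7 m = 650 nm.

λ = 650 nm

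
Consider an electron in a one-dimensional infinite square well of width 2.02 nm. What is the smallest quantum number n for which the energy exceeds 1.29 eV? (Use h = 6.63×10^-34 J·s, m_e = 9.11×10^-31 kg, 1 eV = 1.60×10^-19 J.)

E_1 = h²/(8m_eL²) = 1.478×10^-20 J = 0.09237 eV.
Need n² > 1.29/0.09237 = 13.97, i.e. n > 3.738.
The smallest integer satisfying this is n = 4.

n = 4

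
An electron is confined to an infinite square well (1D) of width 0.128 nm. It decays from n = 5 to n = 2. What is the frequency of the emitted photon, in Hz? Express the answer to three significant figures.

f = 1.17×10^17 Hz

E_1 = h²/(8m_eL²) = 3.677×10^-18 J and ΔE = (5² − 2²)E_1 = 7.722×10^-17 J.
f = ΔE/h = 7.722×10^-17/6.626×10^-34 = 1.17×10^17 Hz.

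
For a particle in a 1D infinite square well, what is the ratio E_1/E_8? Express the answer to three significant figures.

E_n ∝ n², so E_1/E_8 = 1²/8² = 1/64 = 0.0156.

0.0156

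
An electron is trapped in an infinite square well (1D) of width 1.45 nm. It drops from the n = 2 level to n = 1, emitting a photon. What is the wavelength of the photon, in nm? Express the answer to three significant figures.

E_1 = h²/(8m_eL²) = 2.866×10^-20 J, so ΔE = (2² − 1²)E_1 = 8.598×10^-20 J.
λ = hc/ΔE = (6.626×10^-34·2.998×10^8)/8.598×10^-20 = 2.31×10^-6 m = 2.31×10^3 nm.

λ = 2.31×10^3 nm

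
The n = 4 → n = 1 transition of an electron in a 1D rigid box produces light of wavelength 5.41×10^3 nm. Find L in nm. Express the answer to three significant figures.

L = 4.96 nm

The photon carries ΔE = hc/λ = 6.626×10^-34·2.998×10^8/5.41×10^-6 m = 3.672×10^-20 J.
Since ΔE = (4² − 1²)E_1, E_1 = 2.448×10^-21 J, and L = h/√(8m_eE_1) = 4.96×10^-9 m = 4.96 nm.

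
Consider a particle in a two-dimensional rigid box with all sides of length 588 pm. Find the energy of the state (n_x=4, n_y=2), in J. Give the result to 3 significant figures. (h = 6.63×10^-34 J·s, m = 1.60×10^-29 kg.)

For a 2D rectangular well E = (h²/8m)·Σ n_i²/L_i² = (6.63×10^-34)²/(8·1.60×10^-29) · [4²/(588 pm)² + 2²/(588 pm)²].
Evaluating gives E = 1.99×10^-19 J.

E = 1.99×10^-19 J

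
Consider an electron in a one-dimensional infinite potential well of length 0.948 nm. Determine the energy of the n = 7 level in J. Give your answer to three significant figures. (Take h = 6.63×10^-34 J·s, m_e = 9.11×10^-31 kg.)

For an infinite well E_n = n²h²/(8m_eL²), so E_1 = h²/(8m_eL²) = (6.63×10^-34)²/(8·9.11×10^-31·(9.48×10^-10 m)²) = 6.711×10^-20 J.
Then E_7 = 7²·E_1 = 49·6.711×10^-20 J = 3.29×10^-18 J.

E_7 = 3.29×10^-18 J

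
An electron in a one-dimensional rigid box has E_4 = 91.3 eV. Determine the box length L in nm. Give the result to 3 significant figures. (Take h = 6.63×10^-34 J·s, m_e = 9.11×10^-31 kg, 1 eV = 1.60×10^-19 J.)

L = 0.257 nm

From E_n = n²h²/(8m_eL²), L = n·h/√(8m_eE_n).
E_4 = 91.3 eV = 1.461×10^-17 J, so L = 4·6.63×10^-34/√(8·9.11×10^-31·1.461×10^-17) = 2.57×10^-10 m = 0.257 nm.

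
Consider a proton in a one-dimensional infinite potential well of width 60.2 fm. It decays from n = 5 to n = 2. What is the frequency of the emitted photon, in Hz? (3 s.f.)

E_1 = h²/(8m_pL²) = 9.052×10^-15 J and ΔE = (5² − 2²)E_1 = 1.901×10^-13 J.
f = ΔE/h = 1.901×10^-13/6.626×10^-34 = 2.87×10^20 Hz.

f = 2.87×10^20 Hz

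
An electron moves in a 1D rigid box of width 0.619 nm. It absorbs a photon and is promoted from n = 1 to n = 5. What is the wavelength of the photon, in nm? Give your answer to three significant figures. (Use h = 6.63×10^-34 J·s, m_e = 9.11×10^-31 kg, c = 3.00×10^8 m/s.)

λ = 52.6 nm

E_1 = h²/(8m_eL²) = 1.574×10^-19 J, so ΔE = (5² − 1²)E_1 = 3.778×10^-18 J.
λ = hc/ΔE = (6.63×10^-34·3.00×10^8)/3.778×10^-18 = 5.26×10^-8 m = 52.6 nm.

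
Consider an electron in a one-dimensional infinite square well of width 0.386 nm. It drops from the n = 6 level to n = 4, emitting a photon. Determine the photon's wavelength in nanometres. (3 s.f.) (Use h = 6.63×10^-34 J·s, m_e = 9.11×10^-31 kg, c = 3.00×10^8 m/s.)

E_1 = h²/(8m_eL²) = 4.048×10^-19 J, so ΔE = (6² − 4²)E_1 = 8.096×10^-18 J.
λ = hc/ΔE = (6.63×10^-34·3.00×10^8)/8.096×10^-18 = 2.46×10^-8 m = 24.6 nm.

λ = 24.6 nm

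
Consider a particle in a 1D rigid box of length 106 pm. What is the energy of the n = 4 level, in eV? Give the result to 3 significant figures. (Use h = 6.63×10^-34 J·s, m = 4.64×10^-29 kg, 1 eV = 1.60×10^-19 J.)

For an infinite well E_n = n²h²/(8mL²), so E_1 = h²/(8mL²) = (6.63×10^-34)²/(8·4.64×10^-29·(1.06×10^-10 m)²) = 1.054×10^-19 J.
Then E_4 = 4²·E_1 = 16·1.054×10^-19 J = 1.686×10^-18 J.
Converting, E_4 = 1.686×10^-18 J / (1.60×10^-19 J/eV) = 10.5 eV.

E_4 = 10.5 eV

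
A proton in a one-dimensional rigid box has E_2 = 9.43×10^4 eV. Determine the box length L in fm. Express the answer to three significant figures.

From E_n = n²h²/(8m_pL²), L = n·h/√(8m_pE_n).
E_2 = 9.43×10^4 eV = 1.511×10^-14 J, so L = 2·6.626×10^-34/√(8·1.673×10^-27·1.511×10^-14) = 9.32×10^-14 m = 93.2 fm.

L = 93.2 fm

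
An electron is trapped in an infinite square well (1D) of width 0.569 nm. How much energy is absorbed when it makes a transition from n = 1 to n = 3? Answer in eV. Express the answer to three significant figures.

|ΔE| = 9.29 eV

E_1 = h²/(8m_eL²) = 1.861×10^-19 J.
|ΔE| = |1² − 3²|·E_1 = 8·1.861×10^-19 J = 1.489×10^-18 J = 9.29 eV.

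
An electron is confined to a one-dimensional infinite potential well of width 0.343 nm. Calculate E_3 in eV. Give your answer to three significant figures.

For an infinite well E_n = n²h²/(8m_eL²), so E_1 = h²/(8m_eL²) = (6.626×10^-34)²/(8·9.109×10^-31·(3.43×10^-10 m)²) = 5.121×10^-19 J.
Then E_3 = 3²·E_1 = 9·5.121×10^-19 J = 4.609×10^-18 J.
Converting, E_3 = 4.609×10^-18 J / (1.602×10^-19 J/eV) = 28.8 eV.

E_3 = 28.8 eV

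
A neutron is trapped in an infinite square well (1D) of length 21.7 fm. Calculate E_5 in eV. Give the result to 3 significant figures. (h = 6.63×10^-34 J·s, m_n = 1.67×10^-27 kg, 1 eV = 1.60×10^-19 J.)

E_5 = 1.09×10^7 eV

For an infinite well E_n = n²h²/(8m_nL²), so E_1 = h²/(8m_nL²) = (6.63×10^-34)²/(8·1.67×10^-27·(2.17×10^-14 m)²) = 6.987×10^-14 J.
Then E_5 = 5²·E_1 = 25·6.987×10^-14 J = 1.747×10^-12 J.
Converting, E_5 = 1.747×10^-12 J / (1.60×10^-19 J/eV) = 1.09×10^7 eV.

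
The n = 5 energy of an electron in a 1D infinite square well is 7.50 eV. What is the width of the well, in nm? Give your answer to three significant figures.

From E_n = n²h²/(8m_eL²), L = n·h/√(8m_eE_n).
E_5 = 7.50 eV = 1.201×10^-18 J, so L = 5·6.626×10^-34/√(8·9.109×10^-31·1.201×10^-18) = 1.12×10^-9 m = 1.12 nm.

L = 1.12 nm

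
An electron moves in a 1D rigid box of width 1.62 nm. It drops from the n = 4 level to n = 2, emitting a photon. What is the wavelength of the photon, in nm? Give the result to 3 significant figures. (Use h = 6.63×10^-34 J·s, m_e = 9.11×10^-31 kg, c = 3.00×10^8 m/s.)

λ = 721 nm

E_1 = h²/(8m_eL²) = 2.298×10^-20 J, so ΔE = (4² − 2²)E_1 = 2.758×10^-19 J.
λ = hc/ΔE = (6.63×10^-34·3.00×10^8)/2.758×10^-19 = 7.21×10^-7 m = 721 nm.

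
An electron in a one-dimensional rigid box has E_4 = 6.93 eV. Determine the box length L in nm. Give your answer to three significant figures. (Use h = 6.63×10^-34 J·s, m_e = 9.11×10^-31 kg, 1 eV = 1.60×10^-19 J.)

L = 0.933 nm

From E_n = n²h²/(8m_eL²), L = n·h/√(8m_eE_n).
E_4 = 6.93 eV = 1.109×10^-18 J, so L = 4·6.63×10^-34/√(8·9.11×10^-31·1.109×10^-18) = 9.33×10^-10 m = 0.933 nm.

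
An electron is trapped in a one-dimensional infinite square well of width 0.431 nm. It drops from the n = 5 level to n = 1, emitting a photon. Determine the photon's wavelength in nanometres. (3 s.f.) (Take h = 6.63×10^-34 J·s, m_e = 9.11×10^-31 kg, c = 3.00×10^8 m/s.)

λ = 25.5 nm

E_1 = h²/(8m_eL²) = 3.247×10^-19 J, so ΔE = (5² − 1²)E_1 = 7.793×10^-18 J.
λ = hc/ΔE = (6.63×10^-34·3.00×10^8)/7.793×10^-18 = 2.55×10^-8 m = 25.5 nm.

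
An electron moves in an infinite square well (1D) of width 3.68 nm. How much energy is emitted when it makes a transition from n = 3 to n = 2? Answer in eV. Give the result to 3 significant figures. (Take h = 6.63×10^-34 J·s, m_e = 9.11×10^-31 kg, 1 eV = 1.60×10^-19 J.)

|ΔE| = 0.139 eV

E_1 = h²/(8m_eL²) = 4.454×10^-21 J.
|ΔE| = |3² − 2²|·E_1 = 5·4.454×10^-21 J = 2.227×10^-20 J = 0.139 eV.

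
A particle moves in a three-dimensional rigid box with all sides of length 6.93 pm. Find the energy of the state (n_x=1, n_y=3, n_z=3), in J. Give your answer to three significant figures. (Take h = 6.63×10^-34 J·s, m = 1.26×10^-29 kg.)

For a 3D rectangular well E = (h²/8m)·Σ n_i²/L_i² = (6.63×10^-34)²/(8·1.26×10^-29) · [1²/(6.93 pm)² + 3²/(6.93 pm)² + 3²/(6.93 pm)²].
Evaluating gives E = 1.73×10^-15 J.

E = 1.73×10^-15 J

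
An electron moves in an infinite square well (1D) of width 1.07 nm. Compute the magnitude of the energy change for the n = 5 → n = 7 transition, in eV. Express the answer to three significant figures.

E_1 = h²/(8m_eL²) = 5.262×10^-20 J.
|ΔE| = |5² − 7²|·E_1 = 24·5.262×10^-20 J = 1.263×10^-18 J = 7.88 eV.

|ΔE| = 7.88 eV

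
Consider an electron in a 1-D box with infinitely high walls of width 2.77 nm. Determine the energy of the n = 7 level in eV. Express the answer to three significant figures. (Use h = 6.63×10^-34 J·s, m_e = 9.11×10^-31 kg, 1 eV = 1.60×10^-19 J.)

E_7 = 2.41 eV

For an infinite well E_n = n²h²/(8m_eL²), so E_1 = h²/(8m_eL²) = (6.63×10^-34)²/(8·9.11×10^-31·(2.77×10^-9 m)²) = 7.861×10^-21 J.
Then E_7 = 7²·E_1 = 49·7.861×10^-21 J = 3.852×10^-19 J.
Converting, E_7 = 3.852×10^-19 J / (1.60×10^-19 J/eV) = 2.41 eV.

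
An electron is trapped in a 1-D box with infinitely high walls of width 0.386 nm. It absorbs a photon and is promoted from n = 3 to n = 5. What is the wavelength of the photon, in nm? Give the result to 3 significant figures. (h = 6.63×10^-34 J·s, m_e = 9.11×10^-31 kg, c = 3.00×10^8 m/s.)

E_1 = h²/(8m_eL²) = 4.048×10^-19 J, so ΔE = (5² − 3²)E_1 = 6.477×10^-18 J.
λ = hc/ΔE = (6.63×10^-34·3.00×10^8)/6.477×10^-18 = 3.07×10^-8 m = 30.7 nm.

λ = 30.7 nm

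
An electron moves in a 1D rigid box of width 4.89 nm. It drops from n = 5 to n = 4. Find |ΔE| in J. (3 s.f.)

|ΔE| = 2.27×10^-20 J

E_1 = h²/(8m_eL²) = 2.520×10^-21 J.
|ΔE| = |5² − 4²|·E_1 = 9·2.520×10^-21 J = 2.27×10^-20 J.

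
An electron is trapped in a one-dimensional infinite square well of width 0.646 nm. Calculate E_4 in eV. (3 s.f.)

E_4 = 14.4 eV

For an infinite well E_n = n²h²/(8m_eL²), so E_1 = h²/(8m_eL²) = (6.626×10^-34)²/(8·9.109×10^-31·(6.46×10^-10 m)²) = 1.444×10^-19 J.
Then E_4 = 4²·E_1 = 16·1.444×10^-19 J = 2.310×10^-18 J.
Converting, E_4 = 2.310×10^-18 J / (1.602×10^-19 J/eV) = 14.4 eV.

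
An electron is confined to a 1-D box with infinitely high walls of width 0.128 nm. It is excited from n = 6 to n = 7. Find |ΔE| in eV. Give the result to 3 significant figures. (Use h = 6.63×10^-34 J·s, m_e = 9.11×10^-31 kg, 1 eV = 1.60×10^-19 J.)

|ΔE| = 299 eV

E_1 = h²/(8m_eL²) = 3.681×10^-18 J.
|ΔE| = |6² − 7²|·E_1 = 13·3.681×10^-18 J = 4.785×10^-17 J = 299 eV.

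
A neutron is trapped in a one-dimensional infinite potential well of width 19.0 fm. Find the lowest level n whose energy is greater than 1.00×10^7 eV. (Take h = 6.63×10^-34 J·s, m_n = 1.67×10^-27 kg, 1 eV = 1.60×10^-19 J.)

E_1 = h²/(8m_nL²) = 9.114×10^-14 J = 5.696×10^5 eV.
Need n² > 1.00×10^7/5.696×10^5 = 17.56, i.e. n > 4.190.
The smallest integer satisfying this is n = 5.

n = 5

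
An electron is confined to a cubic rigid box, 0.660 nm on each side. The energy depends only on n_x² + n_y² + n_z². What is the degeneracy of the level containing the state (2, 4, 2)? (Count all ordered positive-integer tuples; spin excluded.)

The level has n_x² + n_y² + n_z² = 24. The ordered positive-integer solutions are (2, 2, 4), (2, 4, 2), (4, 2, 2).
That gives 3 states.

degeneracy = 3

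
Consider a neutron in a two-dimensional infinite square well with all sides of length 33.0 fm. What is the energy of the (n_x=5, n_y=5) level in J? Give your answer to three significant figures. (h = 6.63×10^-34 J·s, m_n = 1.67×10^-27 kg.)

E = 1.51×10^-12 J

For a 2D rectangular well E = (h²/8m_n)·Σ n_i²/L_i² = (6.63×10^-34)²/(8·1.67×10^-27) · [5²/(33.0 fm)² + 5²/(33.0 fm)²].
Evaluating gives E = 1.51×10^-12 J.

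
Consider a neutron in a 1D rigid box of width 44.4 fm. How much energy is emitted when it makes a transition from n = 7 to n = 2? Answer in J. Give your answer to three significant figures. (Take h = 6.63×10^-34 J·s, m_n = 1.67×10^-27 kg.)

E_1 = h²/(8m_nL²) = 1.669×10^-14 J.
|ΔE| = |7² − 2²|·E_1 = 45·1.669×10^-14 J = 7.51×10^-13 J.

|ΔE| = 7.51×10^-13 J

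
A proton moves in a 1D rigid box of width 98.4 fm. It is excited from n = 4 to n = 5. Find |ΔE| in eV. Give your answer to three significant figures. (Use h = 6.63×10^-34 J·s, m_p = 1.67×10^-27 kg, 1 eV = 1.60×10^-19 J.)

E_1 = h²/(8m_pL²) = 3.398×10^-15 J.
|ΔE| = |4² − 5²|·E_1 = 9·3.398×10^-15 J = 3.058×10^-14 J = 1.91×10^5 eV.

|ΔE| = 1.91×10^5 eV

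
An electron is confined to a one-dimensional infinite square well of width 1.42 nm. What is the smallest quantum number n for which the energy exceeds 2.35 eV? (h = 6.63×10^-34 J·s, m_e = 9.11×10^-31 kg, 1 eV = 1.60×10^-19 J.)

n = 4

E_1 = h²/(8m_eL²) = 2.991×10^-20 J = 0.1869 eV.
Need n² > 2.35/0.1869 = 12.57, i.e. n > 3.545.
The smallest integer satisfying this is n = 4.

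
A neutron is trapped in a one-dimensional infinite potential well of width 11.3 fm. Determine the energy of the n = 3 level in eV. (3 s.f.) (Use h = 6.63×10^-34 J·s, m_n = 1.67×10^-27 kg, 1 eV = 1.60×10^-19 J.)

E_3 = 1.45×10^7 eV

For an infinite well E_n = n²h²/(8m_nL²), so E_1 = h²/(8m_nL²) = (6.63×10^-34)²/(8·1.67×10^-27·(1.13×10^-14 m)²) = 2.577×10^-13 J.
Then E_3 = 3²·E_1 = 9·2.577×10^-13 J = 2.319×10^-12 J.
Converting, E_3 = 2.319×10^-12 J / (1.60×10^-19 J/eV) = 1.45×10^7 eV.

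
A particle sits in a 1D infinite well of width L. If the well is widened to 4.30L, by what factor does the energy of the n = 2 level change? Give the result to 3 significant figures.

0.0541

E_n ∝ 1/L², so the energy scales by 1/4.30² = 0.0541.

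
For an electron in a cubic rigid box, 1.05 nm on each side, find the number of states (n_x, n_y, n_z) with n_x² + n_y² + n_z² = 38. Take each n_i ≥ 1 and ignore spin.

degeneracy = 9

The level has n_x² + n_y² + n_z² = 38. The ordered positive-integer solutions are (1, 1, 6), (1, 6, 1), (2, 3, 5), (2, 5, 3), (3, 2, 5), (3, 5, 2), (5, 2, 3), (5, 3, 2), (6, 1, 1).
That gives 9 states.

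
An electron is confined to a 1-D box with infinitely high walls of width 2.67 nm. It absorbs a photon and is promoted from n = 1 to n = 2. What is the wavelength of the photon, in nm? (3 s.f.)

E_1 = h²/(8m_eL²) = 8.451×10^-21 J, so ΔE = (2² − 1²)E_1 = 2.535×10^-20 J.
λ = hc/ΔE = (6.626×10^-34·2.998×10^8)/2.535×10^-20 = 7.84×10^-6 m = 7.84×10^3 nm.

λ = 7.84×10^3 nm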